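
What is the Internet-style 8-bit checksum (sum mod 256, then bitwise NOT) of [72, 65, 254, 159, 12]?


Sum = 562 mod 256 = 50
Complement = 205

205


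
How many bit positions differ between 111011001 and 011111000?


XOR: 100100001
Count of 1s: 3

3


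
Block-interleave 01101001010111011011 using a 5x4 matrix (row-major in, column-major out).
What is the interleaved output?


Matrix:
  0110
  1001
  0101
  1101
  1011
Read columns: 01011101101000101111

01011101101000101111


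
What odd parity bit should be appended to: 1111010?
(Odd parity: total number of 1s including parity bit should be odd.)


Number of 1s in data: 5
Parity bit: 0

0


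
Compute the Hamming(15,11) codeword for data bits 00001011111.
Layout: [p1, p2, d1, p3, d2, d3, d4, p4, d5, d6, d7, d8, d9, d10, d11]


Parity bits: p1=0, p2=1, p3=0, p4=0

010000001011111


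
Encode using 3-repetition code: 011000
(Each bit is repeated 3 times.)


Each bit -> 3 copies

000111111000000000


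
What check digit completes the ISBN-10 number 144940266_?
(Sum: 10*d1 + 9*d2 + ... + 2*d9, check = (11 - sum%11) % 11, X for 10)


Weighted sum: 203
203 mod 11 = 5

Check digit: 6


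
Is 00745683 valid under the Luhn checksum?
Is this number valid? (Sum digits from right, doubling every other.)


Luhn sum = 26
26 mod 10 = 6

Invalid (Luhn sum mod 10 = 6)


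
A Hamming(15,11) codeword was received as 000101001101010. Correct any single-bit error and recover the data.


Syndrome = 3: error at position 3

Data: 10101101010 (corrected bit 3)


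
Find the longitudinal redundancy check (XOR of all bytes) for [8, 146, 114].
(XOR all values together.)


XOR chain: 8 ^ 146 ^ 114 = 232

232


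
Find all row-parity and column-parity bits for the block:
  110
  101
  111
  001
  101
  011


Row parities: 001100
Column parities: 011

Row P: 001100, Col P: 011, Corner: 0


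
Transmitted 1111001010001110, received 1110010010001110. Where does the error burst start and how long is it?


XOR: 0001011000000000

Burst at position 3, length 4


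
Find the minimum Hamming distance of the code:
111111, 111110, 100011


Comparing all pairs, minimum distance: 1
Can detect 0 errors, correct 0 errors

1


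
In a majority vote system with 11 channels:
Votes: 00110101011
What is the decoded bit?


Ones: 6 out of 11
Threshold: 6

1 (6/11 voted 1)


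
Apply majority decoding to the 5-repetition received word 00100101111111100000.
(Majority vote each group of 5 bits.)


Groups: 00100, 10111, 11111, 00000
Majority votes: 0110

0110


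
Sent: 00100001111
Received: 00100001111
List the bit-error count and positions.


XOR: 00000000000

0 errors (received matches sent)


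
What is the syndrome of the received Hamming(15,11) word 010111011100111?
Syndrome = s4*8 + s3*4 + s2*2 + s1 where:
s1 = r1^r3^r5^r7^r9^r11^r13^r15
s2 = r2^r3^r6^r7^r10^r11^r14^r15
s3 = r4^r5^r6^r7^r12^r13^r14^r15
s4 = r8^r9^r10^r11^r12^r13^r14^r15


s1=0, s2=1, s3=0, s4=0

Syndrome = 2 (error at position 2)


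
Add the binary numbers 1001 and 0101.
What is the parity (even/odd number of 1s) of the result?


1001 = 9
0101 = 5
Sum = 14 = 1110
1s count = 3

odd parity (3 ones in 1110)


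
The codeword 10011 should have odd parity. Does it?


Number of 1s: 3

Yes, parity is correct (3 ones)


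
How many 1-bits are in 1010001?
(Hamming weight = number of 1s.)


Counting 1s in 1010001

3


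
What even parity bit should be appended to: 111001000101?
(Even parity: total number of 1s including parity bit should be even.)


Number of 1s in data: 6
Parity bit: 0

0


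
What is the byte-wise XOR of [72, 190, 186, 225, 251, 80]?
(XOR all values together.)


XOR chain: 72 ^ 190 ^ 186 ^ 225 ^ 251 ^ 80 = 6

6


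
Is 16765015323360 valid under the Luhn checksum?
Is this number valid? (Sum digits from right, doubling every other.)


Luhn sum = 47
47 mod 10 = 7

Invalid (Luhn sum mod 10 = 7)


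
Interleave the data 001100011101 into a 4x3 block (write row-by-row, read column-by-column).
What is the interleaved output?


Matrix:
  001
  100
  011
  101
Read columns: 010100101011

010100101011


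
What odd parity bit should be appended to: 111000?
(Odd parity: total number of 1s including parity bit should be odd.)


Number of 1s in data: 3
Parity bit: 0

0


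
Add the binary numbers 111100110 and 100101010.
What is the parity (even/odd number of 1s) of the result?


111100110 = 486
100101010 = 298
Sum = 784 = 1100010000
1s count = 3

odd parity (3 ones in 1100010000)


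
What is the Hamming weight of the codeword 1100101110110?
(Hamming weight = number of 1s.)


Counting 1s in 1100101110110

8


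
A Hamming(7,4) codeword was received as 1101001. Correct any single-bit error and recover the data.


Syndrome = 0: no error detected

Data: 0001 (no errors)


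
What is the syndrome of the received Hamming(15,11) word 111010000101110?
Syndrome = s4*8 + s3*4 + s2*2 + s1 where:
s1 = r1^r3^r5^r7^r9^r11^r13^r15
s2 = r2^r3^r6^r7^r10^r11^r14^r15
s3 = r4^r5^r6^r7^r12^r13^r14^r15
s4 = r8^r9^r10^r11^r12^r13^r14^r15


s1=0, s2=0, s3=0, s4=0

Syndrome = 0 (no error)


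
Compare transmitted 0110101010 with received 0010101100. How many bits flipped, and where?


XOR: 0100000110

3 error(s) at position(s): 1, 7, 8


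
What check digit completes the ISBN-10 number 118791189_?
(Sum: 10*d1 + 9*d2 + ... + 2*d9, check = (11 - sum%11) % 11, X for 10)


Weighted sum: 237
237 mod 11 = 6

Check digit: 5


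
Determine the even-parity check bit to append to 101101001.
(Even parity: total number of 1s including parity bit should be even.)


Number of 1s in data: 5
Parity bit: 1

1


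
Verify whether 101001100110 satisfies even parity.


Number of 1s: 6

Yes, parity is correct (6 ones)


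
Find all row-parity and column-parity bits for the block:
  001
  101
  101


Row parities: 100
Column parities: 001

Row P: 100, Col P: 001, Corner: 1


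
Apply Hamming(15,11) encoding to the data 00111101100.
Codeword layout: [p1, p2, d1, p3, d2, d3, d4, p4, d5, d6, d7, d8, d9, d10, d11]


Parity bits: p1=1, p2=1, p3=0, p4=0

110001101101100


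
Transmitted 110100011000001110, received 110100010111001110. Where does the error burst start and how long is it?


XOR: 000000001111000000

Burst at position 8, length 4


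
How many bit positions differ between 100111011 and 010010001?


XOR: 110101010
Count of 1s: 5

5


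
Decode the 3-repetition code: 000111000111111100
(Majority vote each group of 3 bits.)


Groups: 000, 111, 000, 111, 111, 100
Majority votes: 010110

010110


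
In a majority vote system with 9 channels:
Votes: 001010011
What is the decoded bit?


Ones: 4 out of 9
Threshold: 5

0 (4/9 voted 1)


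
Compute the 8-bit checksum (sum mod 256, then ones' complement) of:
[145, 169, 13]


Sum = 327 mod 256 = 71
Complement = 184

184


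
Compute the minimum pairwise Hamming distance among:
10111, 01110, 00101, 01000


Comparing all pairs, minimum distance: 2
Can detect 1 errors, correct 0 errors

2


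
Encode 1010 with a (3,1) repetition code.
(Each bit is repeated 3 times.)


Each bit -> 3 copies

111000111000


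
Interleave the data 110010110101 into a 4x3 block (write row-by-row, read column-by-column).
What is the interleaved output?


Matrix:
  110
  010
  110
  101
Read columns: 101111100001

101111100001


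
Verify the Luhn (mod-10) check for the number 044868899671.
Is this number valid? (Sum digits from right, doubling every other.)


Luhn sum = 68
68 mod 10 = 8

Invalid (Luhn sum mod 10 = 8)


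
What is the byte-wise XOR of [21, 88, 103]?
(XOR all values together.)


XOR chain: 21 ^ 88 ^ 103 = 42

42


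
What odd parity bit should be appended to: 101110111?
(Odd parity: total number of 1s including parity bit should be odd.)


Number of 1s in data: 7
Parity bit: 0

0


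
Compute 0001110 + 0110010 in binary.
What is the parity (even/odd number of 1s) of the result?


0001110 = 14
0110010 = 50
Sum = 64 = 1000000
1s count = 1

odd parity (1 ones in 1000000)


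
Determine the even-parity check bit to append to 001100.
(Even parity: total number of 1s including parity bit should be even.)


Number of 1s in data: 2
Parity bit: 0

0


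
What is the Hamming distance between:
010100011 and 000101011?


XOR: 010001000
Count of 1s: 2

2


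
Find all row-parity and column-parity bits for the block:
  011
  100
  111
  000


Row parities: 0110
Column parities: 000

Row P: 0110, Col P: 000, Corner: 0


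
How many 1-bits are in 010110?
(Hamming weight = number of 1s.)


Counting 1s in 010110

3


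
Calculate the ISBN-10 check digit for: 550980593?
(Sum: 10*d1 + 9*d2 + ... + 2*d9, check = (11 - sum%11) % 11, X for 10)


Weighted sum: 259
259 mod 11 = 6

Check digit: 5


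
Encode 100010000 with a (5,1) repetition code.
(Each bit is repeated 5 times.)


Each bit -> 5 copies

111110000000000000001111100000000000000000000


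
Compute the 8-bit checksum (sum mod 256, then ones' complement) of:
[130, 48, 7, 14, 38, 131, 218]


Sum = 586 mod 256 = 74
Complement = 181

181


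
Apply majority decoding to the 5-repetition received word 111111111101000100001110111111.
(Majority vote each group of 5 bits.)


Groups: 11111, 11111, 01000, 10000, 11101, 11111
Majority votes: 110011

110011


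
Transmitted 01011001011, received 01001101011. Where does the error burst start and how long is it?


XOR: 00010100000

Burst at position 3, length 3


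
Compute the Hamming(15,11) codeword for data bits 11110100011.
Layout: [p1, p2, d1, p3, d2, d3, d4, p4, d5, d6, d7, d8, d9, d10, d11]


Parity bits: p1=0, p2=0, p3=1, p4=1

001111110100011


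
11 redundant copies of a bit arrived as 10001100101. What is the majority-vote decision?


Ones: 5 out of 11
Threshold: 6

0 (5/11 voted 1)


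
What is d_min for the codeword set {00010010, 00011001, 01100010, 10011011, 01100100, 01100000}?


Comparing all pairs, minimum distance: 1
Can detect 0 errors, correct 0 errors

1


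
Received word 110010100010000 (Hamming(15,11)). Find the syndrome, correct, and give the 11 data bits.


Syndrome = 10: error at position 10

Data: 01010110000 (corrected bit 10)


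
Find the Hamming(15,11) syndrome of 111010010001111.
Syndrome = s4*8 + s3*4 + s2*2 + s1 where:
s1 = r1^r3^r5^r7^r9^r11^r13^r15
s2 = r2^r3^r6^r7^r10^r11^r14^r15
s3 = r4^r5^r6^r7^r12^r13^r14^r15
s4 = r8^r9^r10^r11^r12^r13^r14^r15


s1=1, s2=0, s3=1, s4=1

Syndrome = 13 (error at position 13)


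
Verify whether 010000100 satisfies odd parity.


Number of 1s: 2

No, parity error (2 ones)


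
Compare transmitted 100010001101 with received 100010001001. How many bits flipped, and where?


XOR: 000000000100

1 error(s) at position(s): 9


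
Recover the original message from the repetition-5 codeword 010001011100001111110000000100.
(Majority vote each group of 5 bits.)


Groups: 01000, 10111, 00001, 11111, 00000, 00100
Majority votes: 010100

010100


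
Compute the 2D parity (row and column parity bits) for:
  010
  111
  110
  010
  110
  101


Row parities: 110100
Column parities: 010

Row P: 110100, Col P: 010, Corner: 1


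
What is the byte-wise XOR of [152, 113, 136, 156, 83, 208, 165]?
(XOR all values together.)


XOR chain: 152 ^ 113 ^ 136 ^ 156 ^ 83 ^ 208 ^ 165 = 219

219


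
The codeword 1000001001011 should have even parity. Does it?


Number of 1s: 5

No, parity error (5 ones)


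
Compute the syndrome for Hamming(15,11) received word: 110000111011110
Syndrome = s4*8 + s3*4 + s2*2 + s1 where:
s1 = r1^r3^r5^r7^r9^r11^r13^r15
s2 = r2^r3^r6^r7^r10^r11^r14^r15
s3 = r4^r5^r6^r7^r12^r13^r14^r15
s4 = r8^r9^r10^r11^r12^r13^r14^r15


s1=1, s2=0, s3=0, s4=0

Syndrome = 1 (error at position 1)


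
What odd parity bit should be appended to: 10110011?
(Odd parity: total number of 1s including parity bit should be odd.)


Number of 1s in data: 5
Parity bit: 0

0


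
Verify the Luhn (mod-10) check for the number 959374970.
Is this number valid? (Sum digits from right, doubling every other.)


Luhn sum = 54
54 mod 10 = 4

Invalid (Luhn sum mod 10 = 4)


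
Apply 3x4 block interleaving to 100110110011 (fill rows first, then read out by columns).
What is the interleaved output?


Matrix:
  1001
  1011
  0011
Read columns: 110000011111

110000011111


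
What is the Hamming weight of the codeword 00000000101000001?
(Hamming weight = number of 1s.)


Counting 1s in 00000000101000001

3


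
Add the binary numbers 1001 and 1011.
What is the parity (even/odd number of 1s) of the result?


1001 = 9
1011 = 11
Sum = 20 = 10100
1s count = 2

even parity (2 ones in 10100)


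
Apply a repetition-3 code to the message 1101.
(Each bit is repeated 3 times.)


Each bit -> 3 copies

111111000111


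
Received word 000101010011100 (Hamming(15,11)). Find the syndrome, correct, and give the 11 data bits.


Syndrome = 0: no error detected

Data: 00100011100 (no errors)


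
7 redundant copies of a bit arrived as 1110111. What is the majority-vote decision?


Ones: 6 out of 7
Threshold: 4

1 (6/7 voted 1)


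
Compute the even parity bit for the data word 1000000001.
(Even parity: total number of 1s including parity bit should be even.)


Number of 1s in data: 2
Parity bit: 0

0


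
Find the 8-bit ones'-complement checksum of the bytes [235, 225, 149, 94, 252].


Sum = 955 mod 256 = 187
Complement = 68

68


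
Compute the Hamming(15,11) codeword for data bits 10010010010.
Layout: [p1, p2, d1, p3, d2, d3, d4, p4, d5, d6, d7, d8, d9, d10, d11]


Parity bits: p1=1, p2=0, p3=0, p4=0

101000100010010


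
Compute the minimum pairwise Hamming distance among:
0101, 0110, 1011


Comparing all pairs, minimum distance: 2
Can detect 1 errors, correct 0 errors

2


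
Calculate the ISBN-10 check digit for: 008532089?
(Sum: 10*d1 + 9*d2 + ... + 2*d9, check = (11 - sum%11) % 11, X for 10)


Weighted sum: 169
169 mod 11 = 4

Check digit: 7


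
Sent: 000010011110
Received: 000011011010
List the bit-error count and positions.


XOR: 000001000100

2 error(s) at position(s): 5, 9


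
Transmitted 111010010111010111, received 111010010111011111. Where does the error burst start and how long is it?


XOR: 000000000000001000

Burst at position 14, length 1


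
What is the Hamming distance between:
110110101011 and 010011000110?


XOR: 100101101101
Count of 1s: 7

7


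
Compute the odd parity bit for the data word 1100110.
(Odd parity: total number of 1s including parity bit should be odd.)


Number of 1s in data: 4
Parity bit: 1

1


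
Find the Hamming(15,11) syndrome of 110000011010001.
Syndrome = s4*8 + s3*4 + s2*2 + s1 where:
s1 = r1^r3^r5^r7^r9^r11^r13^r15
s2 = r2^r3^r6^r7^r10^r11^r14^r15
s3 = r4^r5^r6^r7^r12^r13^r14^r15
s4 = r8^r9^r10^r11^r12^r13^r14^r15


s1=0, s2=1, s3=1, s4=0

Syndrome = 6 (error at position 6)


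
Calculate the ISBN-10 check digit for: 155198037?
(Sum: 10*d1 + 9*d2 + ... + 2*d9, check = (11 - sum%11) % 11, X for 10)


Weighted sum: 219
219 mod 11 = 10

Check digit: 1


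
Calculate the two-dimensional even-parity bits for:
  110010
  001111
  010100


Row parities: 100
Column parities: 101001

Row P: 100, Col P: 101001, Corner: 1


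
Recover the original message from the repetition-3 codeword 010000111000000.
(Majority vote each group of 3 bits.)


Groups: 010, 000, 111, 000, 000
Majority votes: 00100

00100


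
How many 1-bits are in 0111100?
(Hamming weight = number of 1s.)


Counting 1s in 0111100

4


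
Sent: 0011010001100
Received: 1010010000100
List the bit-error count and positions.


XOR: 1001000001000

3 error(s) at position(s): 0, 3, 9


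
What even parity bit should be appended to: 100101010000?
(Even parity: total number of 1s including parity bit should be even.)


Number of 1s in data: 4
Parity bit: 0

0


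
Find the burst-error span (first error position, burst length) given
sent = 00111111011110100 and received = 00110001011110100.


XOR: 00001110000000000

Burst at position 4, length 3


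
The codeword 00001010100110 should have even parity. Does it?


Number of 1s: 5

No, parity error (5 ones)


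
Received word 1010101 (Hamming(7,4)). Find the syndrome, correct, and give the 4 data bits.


Syndrome = 0: no error detected

Data: 1101 (no errors)


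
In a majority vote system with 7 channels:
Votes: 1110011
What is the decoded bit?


Ones: 5 out of 7
Threshold: 4

1 (5/7 voted 1)


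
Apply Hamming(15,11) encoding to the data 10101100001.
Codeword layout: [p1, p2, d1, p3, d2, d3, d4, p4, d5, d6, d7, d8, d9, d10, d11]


Parity bits: p1=1, p2=0, p3=0, p4=1

101001011100001


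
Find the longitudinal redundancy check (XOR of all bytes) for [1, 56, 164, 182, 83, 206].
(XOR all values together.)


XOR chain: 1 ^ 56 ^ 164 ^ 182 ^ 83 ^ 206 = 182

182


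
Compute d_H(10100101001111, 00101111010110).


XOR: 10001010011001
Count of 1s: 6

6


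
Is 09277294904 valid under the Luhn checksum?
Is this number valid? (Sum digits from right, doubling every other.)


Luhn sum = 57
57 mod 10 = 7

Invalid (Luhn sum mod 10 = 7)


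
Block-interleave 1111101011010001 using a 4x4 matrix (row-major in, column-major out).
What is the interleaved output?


Matrix:
  1111
  1010
  1101
  0001
Read columns: 1110101011001011

1110101011001011


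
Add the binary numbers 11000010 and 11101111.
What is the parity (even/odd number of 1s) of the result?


11000010 = 194
11101111 = 239
Sum = 433 = 110110001
1s count = 5

odd parity (5 ones in 110110001)


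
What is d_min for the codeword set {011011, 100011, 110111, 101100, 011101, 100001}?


Comparing all pairs, minimum distance: 1
Can detect 0 errors, correct 0 errors

1


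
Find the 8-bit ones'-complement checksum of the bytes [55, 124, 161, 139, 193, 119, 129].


Sum = 920 mod 256 = 152
Complement = 103

103


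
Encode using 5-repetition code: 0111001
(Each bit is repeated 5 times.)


Each bit -> 5 copies

00000111111111111111000000000011111


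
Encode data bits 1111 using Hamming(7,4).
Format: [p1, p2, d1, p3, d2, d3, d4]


Parity bits: p1=1, p2=1, p3=1

1111111


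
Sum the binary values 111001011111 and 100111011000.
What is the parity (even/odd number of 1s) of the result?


111001011111 = 3679
100111011000 = 2520
Sum = 6199 = 1100000110111
1s count = 7

odd parity (7 ones in 1100000110111)


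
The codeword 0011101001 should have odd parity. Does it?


Number of 1s: 5

Yes, parity is correct (5 ones)


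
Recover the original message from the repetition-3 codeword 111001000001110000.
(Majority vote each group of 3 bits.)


Groups: 111, 001, 000, 001, 110, 000
Majority votes: 100010

100010


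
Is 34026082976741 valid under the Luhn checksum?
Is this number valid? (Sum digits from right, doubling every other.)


Luhn sum = 59
59 mod 10 = 9

Invalid (Luhn sum mod 10 = 9)


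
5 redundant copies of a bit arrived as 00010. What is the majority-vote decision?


Ones: 1 out of 5
Threshold: 3

0 (1/5 voted 1)


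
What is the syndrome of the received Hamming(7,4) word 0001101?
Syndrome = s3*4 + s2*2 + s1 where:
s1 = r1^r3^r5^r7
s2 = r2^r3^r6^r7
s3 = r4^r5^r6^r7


s1=0, s2=1, s3=1

Syndrome = 6 (error at position 6)


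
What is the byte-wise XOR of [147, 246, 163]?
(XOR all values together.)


XOR chain: 147 ^ 246 ^ 163 = 198

198


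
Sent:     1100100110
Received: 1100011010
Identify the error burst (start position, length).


XOR: 0000111100

Burst at position 4, length 4


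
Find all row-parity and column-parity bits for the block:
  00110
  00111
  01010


Row parities: 010
Column parities: 01011

Row P: 010, Col P: 01011, Corner: 1


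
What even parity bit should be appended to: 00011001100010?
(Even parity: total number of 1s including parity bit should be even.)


Number of 1s in data: 5
Parity bit: 1

1


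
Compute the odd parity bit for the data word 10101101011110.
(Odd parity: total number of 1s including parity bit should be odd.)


Number of 1s in data: 9
Parity bit: 0

0


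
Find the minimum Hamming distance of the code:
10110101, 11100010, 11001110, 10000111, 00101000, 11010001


Comparing all pairs, minimum distance: 3
Can detect 2 errors, correct 1 errors

3


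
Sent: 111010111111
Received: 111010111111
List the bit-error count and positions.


XOR: 000000000000

0 errors (received matches sent)


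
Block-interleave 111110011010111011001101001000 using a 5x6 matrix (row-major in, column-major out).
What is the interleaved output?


Matrix:
  111110
  011010
  111011
  001101
  001000
Read columns: 101001110011111100101110000110

101001110011111100101110000110


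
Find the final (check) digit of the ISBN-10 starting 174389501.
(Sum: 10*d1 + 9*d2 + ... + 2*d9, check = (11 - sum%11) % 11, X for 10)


Weighted sum: 241
241 mod 11 = 10

Check digit: 1


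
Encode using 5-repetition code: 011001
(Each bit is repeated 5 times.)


Each bit -> 5 copies

000001111111111000000000011111


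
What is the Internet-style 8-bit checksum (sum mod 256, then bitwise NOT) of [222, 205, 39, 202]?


Sum = 668 mod 256 = 156
Complement = 99

99


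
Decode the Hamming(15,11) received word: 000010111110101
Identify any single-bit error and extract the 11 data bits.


Syndrome = 0: no error detected

Data: 01011110101 (no errors)


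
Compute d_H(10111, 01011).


XOR: 11100
Count of 1s: 3

3


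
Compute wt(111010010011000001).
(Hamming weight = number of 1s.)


Counting 1s in 111010010011000001

8


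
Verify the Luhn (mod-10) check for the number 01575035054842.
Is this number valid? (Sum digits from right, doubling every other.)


Luhn sum = 52
52 mod 10 = 2

Invalid (Luhn sum mod 10 = 2)


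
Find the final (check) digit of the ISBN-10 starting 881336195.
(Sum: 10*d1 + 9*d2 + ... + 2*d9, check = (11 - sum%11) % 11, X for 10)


Weighted sum: 270
270 mod 11 = 6

Check digit: 5


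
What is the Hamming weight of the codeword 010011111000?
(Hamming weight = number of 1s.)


Counting 1s in 010011111000

6


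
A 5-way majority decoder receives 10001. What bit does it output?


Ones: 2 out of 5
Threshold: 3

0 (2/5 voted 1)


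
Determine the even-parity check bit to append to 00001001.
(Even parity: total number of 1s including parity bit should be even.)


Number of 1s in data: 2
Parity bit: 0

0


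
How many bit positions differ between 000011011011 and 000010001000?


XOR: 000001010011
Count of 1s: 4

4


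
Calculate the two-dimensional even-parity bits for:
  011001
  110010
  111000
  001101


Row parities: 1111
Column parities: 011110

Row P: 1111, Col P: 011110, Corner: 0


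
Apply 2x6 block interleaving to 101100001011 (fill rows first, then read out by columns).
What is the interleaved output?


Matrix:
  101100
  001011
Read columns: 100011100101

100011100101


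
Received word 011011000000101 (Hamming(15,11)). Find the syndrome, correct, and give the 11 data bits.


Syndrome = 0: no error detected

Data: 11100000101 (no errors)


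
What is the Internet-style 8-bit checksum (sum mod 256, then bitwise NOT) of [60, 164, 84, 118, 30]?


Sum = 456 mod 256 = 200
Complement = 55

55


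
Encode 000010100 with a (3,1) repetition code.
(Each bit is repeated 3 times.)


Each bit -> 3 copies

000000000000111000111000000


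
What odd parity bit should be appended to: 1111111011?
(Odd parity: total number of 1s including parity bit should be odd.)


Number of 1s in data: 9
Parity bit: 0

0


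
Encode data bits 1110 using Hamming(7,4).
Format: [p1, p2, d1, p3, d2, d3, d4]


Parity bits: p1=0, p2=0, p3=0

0010110


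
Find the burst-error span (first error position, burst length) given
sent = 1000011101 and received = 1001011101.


XOR: 0001000000

Burst at position 3, length 1


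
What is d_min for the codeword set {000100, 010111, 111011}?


Comparing all pairs, minimum distance: 3
Can detect 2 errors, correct 1 errors

3


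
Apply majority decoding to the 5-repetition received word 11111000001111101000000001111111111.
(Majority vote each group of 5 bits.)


Groups: 11111, 00000, 11111, 01000, 00000, 11111, 11111
Majority votes: 1010011

1010011


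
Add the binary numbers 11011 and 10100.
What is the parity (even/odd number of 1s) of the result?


11011 = 27
10100 = 20
Sum = 47 = 101111
1s count = 5

odd parity (5 ones in 101111)


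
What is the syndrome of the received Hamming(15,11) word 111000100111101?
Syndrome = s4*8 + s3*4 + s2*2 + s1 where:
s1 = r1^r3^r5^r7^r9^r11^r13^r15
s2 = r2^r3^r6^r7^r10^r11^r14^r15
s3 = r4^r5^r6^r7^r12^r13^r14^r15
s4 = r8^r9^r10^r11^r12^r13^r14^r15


s1=0, s2=0, s3=0, s4=1

Syndrome = 8 (error at position 8)


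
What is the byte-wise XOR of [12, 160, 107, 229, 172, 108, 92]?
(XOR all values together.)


XOR chain: 12 ^ 160 ^ 107 ^ 229 ^ 172 ^ 108 ^ 92 = 190

190


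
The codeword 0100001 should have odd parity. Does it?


Number of 1s: 2

No, parity error (2 ones)


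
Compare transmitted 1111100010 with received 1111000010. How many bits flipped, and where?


XOR: 0000100000

1 error(s) at position(s): 4


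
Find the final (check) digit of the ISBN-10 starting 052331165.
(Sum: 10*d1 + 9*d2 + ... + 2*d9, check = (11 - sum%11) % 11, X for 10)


Weighted sum: 137
137 mod 11 = 5

Check digit: 6


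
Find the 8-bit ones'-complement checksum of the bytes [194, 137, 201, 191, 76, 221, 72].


Sum = 1092 mod 256 = 68
Complement = 187

187


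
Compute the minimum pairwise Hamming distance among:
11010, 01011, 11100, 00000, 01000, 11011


Comparing all pairs, minimum distance: 1
Can detect 0 errors, correct 0 errors

1


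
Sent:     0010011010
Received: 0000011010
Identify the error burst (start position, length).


XOR: 0010000000

Burst at position 2, length 1


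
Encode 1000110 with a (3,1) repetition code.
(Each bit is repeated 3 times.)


Each bit -> 3 copies

111000000000111111000


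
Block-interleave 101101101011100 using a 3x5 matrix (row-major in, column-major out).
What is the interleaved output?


Matrix:
  10110
  11010
  11100
Read columns: 111011101110000

111011101110000


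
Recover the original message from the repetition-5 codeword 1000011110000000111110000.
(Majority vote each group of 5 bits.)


Groups: 10000, 11110, 00000, 01111, 10000
Majority votes: 01010

01010


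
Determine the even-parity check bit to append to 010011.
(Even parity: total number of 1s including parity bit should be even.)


Number of 1s in data: 3
Parity bit: 1

1


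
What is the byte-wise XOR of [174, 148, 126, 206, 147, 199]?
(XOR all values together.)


XOR chain: 174 ^ 148 ^ 126 ^ 206 ^ 147 ^ 199 = 222

222


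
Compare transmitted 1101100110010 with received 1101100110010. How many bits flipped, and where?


XOR: 0000000000000

0 errors (received matches sent)


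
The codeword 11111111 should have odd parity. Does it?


Number of 1s: 8

No, parity error (8 ones)


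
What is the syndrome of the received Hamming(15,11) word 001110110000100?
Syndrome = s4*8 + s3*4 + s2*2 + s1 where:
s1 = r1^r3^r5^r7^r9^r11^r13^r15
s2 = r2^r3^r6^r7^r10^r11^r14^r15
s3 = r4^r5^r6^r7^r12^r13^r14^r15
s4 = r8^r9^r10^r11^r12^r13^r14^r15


s1=0, s2=0, s3=0, s4=0

Syndrome = 0 (no error)


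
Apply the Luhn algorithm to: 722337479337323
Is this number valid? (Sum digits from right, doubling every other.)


Luhn sum = 69
69 mod 10 = 9

Invalid (Luhn sum mod 10 = 9)


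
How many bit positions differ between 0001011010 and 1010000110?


XOR: 1011011100
Count of 1s: 6

6


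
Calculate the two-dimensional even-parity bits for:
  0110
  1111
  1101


Row parities: 001
Column parities: 0100

Row P: 001, Col P: 0100, Corner: 1


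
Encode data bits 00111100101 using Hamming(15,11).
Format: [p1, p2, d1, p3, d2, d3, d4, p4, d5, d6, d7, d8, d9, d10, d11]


Parity bits: p1=0, p2=0, p3=0, p4=0

000001101100101


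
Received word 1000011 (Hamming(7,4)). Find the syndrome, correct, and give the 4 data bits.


Syndrome = 0: no error detected

Data: 0011 (no errors)


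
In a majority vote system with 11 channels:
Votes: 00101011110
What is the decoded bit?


Ones: 6 out of 11
Threshold: 6

1 (6/11 voted 1)


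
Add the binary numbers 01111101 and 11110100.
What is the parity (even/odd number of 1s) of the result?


01111101 = 125
11110100 = 244
Sum = 369 = 101110001
1s count = 5

odd parity (5 ones in 101110001)


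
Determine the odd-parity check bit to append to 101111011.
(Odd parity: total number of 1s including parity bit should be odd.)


Number of 1s in data: 7
Parity bit: 0

0


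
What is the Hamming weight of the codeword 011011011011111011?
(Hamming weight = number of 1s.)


Counting 1s in 011011011011111011

13


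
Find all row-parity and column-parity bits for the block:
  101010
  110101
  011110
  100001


Row parities: 1000
Column parities: 100000

Row P: 1000, Col P: 100000, Corner: 1


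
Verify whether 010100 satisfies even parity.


Number of 1s: 2

Yes, parity is correct (2 ones)


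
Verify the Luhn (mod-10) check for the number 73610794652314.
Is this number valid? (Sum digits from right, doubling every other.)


Luhn sum = 53
53 mod 10 = 3

Invalid (Luhn sum mod 10 = 3)


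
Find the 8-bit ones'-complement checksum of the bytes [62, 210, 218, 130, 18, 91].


Sum = 729 mod 256 = 217
Complement = 38

38


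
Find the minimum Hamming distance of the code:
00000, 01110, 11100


Comparing all pairs, minimum distance: 2
Can detect 1 errors, correct 0 errors

2


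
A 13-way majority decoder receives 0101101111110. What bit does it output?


Ones: 9 out of 13
Threshold: 7

1 (9/13 voted 1)


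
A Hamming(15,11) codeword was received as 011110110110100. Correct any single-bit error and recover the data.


Syndrome = 3: error at position 3

Data: 01010110100 (corrected bit 3)


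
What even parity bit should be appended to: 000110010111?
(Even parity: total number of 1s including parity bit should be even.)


Number of 1s in data: 6
Parity bit: 0

0


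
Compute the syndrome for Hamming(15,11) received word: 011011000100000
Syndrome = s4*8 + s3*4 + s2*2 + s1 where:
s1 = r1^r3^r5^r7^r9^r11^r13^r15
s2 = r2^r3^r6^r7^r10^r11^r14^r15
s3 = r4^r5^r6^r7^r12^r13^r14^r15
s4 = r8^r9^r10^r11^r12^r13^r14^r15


s1=0, s2=0, s3=0, s4=1

Syndrome = 8 (error at position 8)


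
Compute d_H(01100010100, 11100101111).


XOR: 10000111011
Count of 1s: 6

6


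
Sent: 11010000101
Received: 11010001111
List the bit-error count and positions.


XOR: 00000001010

2 error(s) at position(s): 7, 9


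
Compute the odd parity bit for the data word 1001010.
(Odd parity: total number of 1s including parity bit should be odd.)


Number of 1s in data: 3
Parity bit: 0

0


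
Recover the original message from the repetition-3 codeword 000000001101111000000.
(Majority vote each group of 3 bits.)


Groups: 000, 000, 001, 101, 111, 000, 000
Majority votes: 0001100

0001100


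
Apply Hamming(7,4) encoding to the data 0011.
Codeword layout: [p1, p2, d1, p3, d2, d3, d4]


Parity bits: p1=1, p2=0, p3=0

1000011


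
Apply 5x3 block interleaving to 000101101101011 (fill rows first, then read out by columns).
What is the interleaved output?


Matrix:
  000
  101
  101
  101
  011
Read columns: 011100000101111

011100000101111


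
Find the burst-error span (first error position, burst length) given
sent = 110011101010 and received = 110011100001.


XOR: 000000001011

Burst at position 8, length 4


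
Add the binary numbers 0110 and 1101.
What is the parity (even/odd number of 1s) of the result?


0110 = 6
1101 = 13
Sum = 19 = 10011
1s count = 3

odd parity (3 ones in 10011)


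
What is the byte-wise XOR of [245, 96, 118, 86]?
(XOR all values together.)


XOR chain: 245 ^ 96 ^ 118 ^ 86 = 181

181


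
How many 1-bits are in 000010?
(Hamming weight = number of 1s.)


Counting 1s in 000010

1


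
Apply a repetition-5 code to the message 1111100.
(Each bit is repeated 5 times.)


Each bit -> 5 copies

11111111111111111111111110000000000


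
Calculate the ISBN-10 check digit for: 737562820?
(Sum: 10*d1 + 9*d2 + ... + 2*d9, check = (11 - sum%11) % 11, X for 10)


Weighted sum: 272
272 mod 11 = 8

Check digit: 3


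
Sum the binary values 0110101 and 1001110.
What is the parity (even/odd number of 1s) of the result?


0110101 = 53
1001110 = 78
Sum = 131 = 10000011
1s count = 3

odd parity (3 ones in 10000011)


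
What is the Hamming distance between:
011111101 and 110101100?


XOR: 101010001
Count of 1s: 4

4


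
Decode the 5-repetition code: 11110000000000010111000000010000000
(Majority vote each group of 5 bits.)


Groups: 11110, 00000, 00000, 10111, 00000, 00100, 00000
Majority votes: 1001000

1001000


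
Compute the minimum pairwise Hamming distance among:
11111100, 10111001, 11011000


Comparing all pairs, minimum distance: 2
Can detect 1 errors, correct 0 errors

2


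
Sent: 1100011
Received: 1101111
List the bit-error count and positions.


XOR: 0001100

2 error(s) at position(s): 3, 4


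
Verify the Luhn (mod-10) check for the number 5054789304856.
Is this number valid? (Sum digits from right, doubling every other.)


Luhn sum = 70
70 mod 10 = 0

Valid (Luhn sum mod 10 = 0)


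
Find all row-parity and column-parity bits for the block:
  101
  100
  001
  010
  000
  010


Row parities: 011101
Column parities: 000

Row P: 011101, Col P: 000, Corner: 0


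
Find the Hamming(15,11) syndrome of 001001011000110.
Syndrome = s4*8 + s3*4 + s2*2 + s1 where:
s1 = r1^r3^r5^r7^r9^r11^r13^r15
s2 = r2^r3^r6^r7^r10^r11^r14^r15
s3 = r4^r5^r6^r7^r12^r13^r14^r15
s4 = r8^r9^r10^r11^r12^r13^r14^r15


s1=1, s2=1, s3=1, s4=0

Syndrome = 7 (error at position 7)


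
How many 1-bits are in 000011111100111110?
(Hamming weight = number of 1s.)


Counting 1s in 000011111100111110

11


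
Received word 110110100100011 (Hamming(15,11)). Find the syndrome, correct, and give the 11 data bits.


Syndrome = 14: error at position 14

Data: 01010100001 (corrected bit 14)


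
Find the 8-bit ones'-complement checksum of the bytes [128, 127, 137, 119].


Sum = 511 mod 256 = 255
Complement = 0

0


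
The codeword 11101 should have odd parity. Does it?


Number of 1s: 4

No, parity error (4 ones)


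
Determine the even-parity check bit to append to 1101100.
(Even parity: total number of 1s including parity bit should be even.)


Number of 1s in data: 4
Parity bit: 0

0


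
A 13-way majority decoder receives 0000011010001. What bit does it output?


Ones: 4 out of 13
Threshold: 7

0 (4/13 voted 1)


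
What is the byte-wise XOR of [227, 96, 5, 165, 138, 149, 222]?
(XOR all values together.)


XOR chain: 227 ^ 96 ^ 5 ^ 165 ^ 138 ^ 149 ^ 222 = 226

226


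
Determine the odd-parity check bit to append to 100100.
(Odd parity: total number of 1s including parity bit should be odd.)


Number of 1s in data: 2
Parity bit: 1

1


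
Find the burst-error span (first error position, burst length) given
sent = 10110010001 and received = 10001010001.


XOR: 00111000000

Burst at position 2, length 3


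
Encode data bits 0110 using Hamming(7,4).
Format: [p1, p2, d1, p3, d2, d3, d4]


Parity bits: p1=1, p2=1, p3=0

1100110


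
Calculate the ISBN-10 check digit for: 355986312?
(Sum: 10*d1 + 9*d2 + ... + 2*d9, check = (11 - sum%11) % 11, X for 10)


Weighted sum: 275
275 mod 11 = 0

Check digit: 0


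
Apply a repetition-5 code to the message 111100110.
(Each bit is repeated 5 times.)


Each bit -> 5 copies

111111111111111111110000000000111111111100000


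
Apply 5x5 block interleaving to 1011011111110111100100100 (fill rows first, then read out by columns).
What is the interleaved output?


Matrix:
  10110
  11111
  11011
  11001
  00100
Read columns: 1111001110110011110001110

1111001110110011110001110


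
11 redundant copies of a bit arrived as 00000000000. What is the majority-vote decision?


Ones: 0 out of 11
Threshold: 6

0 (0/11 voted 1)


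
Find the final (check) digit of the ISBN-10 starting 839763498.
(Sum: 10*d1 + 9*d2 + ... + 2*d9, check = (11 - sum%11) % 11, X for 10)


Weighted sum: 338
338 mod 11 = 8

Check digit: 3


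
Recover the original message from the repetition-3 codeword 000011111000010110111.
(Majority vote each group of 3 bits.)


Groups: 000, 011, 111, 000, 010, 110, 111
Majority votes: 0110011

0110011


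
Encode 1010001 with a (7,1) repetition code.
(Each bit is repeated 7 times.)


Each bit -> 7 copies

1111111000000011111110000000000000000000001111111


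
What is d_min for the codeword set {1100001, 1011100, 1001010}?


Comparing all pairs, minimum distance: 3
Can detect 2 errors, correct 1 errors

3


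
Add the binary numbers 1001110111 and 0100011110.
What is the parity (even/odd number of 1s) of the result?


1001110111 = 631
0100011110 = 286
Sum = 917 = 1110010101
1s count = 6

even parity (6 ones in 1110010101)


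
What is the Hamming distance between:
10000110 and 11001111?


XOR: 01001001
Count of 1s: 3

3


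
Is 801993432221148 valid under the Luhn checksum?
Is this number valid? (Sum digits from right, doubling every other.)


Luhn sum = 70
70 mod 10 = 0

Valid (Luhn sum mod 10 = 0)


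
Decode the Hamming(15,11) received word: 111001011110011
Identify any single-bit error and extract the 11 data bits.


Syndrome = 7: error at position 7

Data: 10111110011 (corrected bit 7)


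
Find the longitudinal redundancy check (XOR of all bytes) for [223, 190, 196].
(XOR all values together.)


XOR chain: 223 ^ 190 ^ 196 = 165

165


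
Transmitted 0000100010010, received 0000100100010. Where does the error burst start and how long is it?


XOR: 0000000110000

Burst at position 7, length 2


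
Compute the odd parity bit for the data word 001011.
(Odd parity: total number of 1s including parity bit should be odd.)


Number of 1s in data: 3
Parity bit: 0

0


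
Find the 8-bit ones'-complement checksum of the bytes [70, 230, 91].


Sum = 391 mod 256 = 135
Complement = 120

120


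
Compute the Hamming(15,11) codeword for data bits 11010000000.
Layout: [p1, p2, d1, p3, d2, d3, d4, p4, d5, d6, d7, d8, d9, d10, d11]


Parity bits: p1=1, p2=0, p3=0, p4=0

101010100000000


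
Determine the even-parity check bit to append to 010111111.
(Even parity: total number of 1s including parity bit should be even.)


Number of 1s in data: 7
Parity bit: 1

1


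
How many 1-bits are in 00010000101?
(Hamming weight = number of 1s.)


Counting 1s in 00010000101

3


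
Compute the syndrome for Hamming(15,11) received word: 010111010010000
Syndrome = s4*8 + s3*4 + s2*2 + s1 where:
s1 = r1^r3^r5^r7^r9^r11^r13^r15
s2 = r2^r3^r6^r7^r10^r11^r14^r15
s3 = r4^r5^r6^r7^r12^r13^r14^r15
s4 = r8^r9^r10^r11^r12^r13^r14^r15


s1=0, s2=1, s3=1, s4=0

Syndrome = 6 (error at position 6)


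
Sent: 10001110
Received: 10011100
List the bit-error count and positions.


XOR: 00010010

2 error(s) at position(s): 3, 6
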